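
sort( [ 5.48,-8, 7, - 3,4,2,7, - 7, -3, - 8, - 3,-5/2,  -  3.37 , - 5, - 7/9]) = [ - 8,-8,-7, - 5, - 3.37,- 3, - 3, -3, - 5/2,-7/9,  2, 4, 5.48,7,7]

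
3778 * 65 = 245570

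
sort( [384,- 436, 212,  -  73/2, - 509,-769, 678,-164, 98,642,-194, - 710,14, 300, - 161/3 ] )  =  [ -769, - 710, - 509, -436,- 194 , - 164, - 161/3, - 73/2, 14, 98,212,300,  384,642, 678 ]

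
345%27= 21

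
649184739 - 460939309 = 188245430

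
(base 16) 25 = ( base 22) 1F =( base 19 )1I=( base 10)37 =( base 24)1D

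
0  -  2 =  - 2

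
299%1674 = 299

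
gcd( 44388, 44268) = 12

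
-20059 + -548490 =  - 568549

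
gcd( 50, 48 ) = 2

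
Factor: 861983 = 191^1*4513^1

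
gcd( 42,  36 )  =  6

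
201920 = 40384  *5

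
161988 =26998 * 6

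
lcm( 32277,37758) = 2001174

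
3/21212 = 3/21212= 0.00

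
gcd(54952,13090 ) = 2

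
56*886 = 49616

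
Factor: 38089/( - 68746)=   -  41/74 =-2^( - 1)*37^ ( - 1 )*41^1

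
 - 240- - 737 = 497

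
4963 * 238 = 1181194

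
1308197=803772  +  504425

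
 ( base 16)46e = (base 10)1134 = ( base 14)5b0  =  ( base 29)1a3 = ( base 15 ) 509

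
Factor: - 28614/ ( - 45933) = 38/61 = 2^1 * 19^1*61^( - 1)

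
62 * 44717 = 2772454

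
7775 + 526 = 8301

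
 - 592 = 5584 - 6176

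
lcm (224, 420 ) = 3360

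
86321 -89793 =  - 3472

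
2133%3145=2133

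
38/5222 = 19/2611 = 0.01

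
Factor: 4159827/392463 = 7^1*43607^( - 1)*66029^1 =462203/43607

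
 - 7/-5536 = 7/5536 = 0.00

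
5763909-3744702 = 2019207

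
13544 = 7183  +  6361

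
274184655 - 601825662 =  - 327641007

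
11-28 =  - 17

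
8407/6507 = 8407/6507= 1.29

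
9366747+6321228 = 15687975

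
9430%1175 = 30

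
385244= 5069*76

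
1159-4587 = - 3428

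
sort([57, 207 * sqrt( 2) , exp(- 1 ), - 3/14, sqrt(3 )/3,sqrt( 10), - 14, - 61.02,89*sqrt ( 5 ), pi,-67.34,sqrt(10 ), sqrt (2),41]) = [ - 67.34, - 61.02 , - 14 , - 3/14,exp( - 1 ), sqrt(3)/3,sqrt( 2 ), pi, sqrt( 10) , sqrt(10 ),41, 57, 89*sqrt(5),  207*sqrt( 2)]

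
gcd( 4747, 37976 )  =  4747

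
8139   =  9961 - 1822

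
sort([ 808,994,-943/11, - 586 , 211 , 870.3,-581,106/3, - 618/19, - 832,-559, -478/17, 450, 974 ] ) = [ - 832 , - 586, - 581, - 559, - 943/11, - 618/19, - 478/17,  106/3, 211,450, 808 , 870.3,974 , 994 ] 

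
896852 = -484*(-1853)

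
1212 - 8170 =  - 6958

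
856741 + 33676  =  890417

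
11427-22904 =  - 11477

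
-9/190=-9/190 =- 0.05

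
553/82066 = 553/82066 = 0.01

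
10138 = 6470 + 3668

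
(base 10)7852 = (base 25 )ce2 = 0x1eac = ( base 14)2c0c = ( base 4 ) 1322230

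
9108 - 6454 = 2654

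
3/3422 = 3/3422 =0.00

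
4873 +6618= 11491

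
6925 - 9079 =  - 2154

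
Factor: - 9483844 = - 2^2*307^1 * 7723^1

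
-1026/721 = -2 + 416/721=-1.42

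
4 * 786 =3144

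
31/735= 31/735 = 0.04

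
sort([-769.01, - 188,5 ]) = [ - 769.01,-188,5 ] 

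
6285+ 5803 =12088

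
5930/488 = 12+37/244 = 12.15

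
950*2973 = 2824350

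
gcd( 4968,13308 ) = 12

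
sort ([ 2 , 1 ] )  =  [1,2 ]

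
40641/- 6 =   -  13547/2 = - 6773.50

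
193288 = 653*296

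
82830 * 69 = 5715270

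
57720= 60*962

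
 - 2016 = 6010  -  8026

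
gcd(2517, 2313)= 3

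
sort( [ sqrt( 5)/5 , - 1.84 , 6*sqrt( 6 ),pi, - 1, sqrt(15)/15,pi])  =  [-1.84, - 1, sqrt(15)/15, sqrt( 5) /5, pi, pi, 6*sqrt( 6)]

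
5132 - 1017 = 4115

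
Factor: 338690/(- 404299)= - 2^1*5^1*7^( - 2 )*11^1*37^(-1 )*223^( - 1)*3079^1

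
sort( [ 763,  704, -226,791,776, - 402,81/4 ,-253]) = [  -  402,  -  253,  -  226,81/4 , 704,763,776,791]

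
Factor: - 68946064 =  -2^4  *  11^1*391739^1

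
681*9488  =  6461328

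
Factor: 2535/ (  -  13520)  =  -3/16= -  2^( - 4 )*3^1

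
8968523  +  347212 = 9315735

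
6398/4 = 3199/2 = 1599.50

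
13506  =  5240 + 8266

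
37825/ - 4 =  - 37825/4 = - 9456.25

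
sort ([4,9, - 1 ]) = [ - 1, 4, 9 ]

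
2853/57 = 50 + 1/19 = 50.05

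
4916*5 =24580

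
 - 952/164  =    -  238/41 = - 5.80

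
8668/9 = 8668/9 = 963.11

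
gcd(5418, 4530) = 6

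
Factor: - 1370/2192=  - 2^ (-3)*5^1 = - 5/8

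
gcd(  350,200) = 50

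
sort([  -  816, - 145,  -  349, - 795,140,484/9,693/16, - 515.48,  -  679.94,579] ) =[ - 816,  -  795, - 679.94,-515.48,  -  349, - 145,693/16,484/9,140, 579 ]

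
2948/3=982  +  2/3   =  982.67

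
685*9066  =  6210210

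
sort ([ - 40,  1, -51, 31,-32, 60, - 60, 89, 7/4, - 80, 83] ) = [ - 80, - 60, - 51, - 40, - 32, 1, 7/4,31, 60, 83, 89] 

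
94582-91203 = 3379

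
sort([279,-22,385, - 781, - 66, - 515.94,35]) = [ - 781,  -  515.94, - 66, - 22,35,279, 385 ]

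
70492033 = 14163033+56329000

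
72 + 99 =171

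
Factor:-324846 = - 2^1*3^2*18047^1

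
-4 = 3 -7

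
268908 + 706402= 975310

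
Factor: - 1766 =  - 2^1  *  883^1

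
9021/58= 9021/58 = 155.53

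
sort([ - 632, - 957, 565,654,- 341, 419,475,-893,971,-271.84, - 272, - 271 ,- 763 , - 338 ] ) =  [ - 957, -893 , - 763, - 632,  -  341, - 338  , -272, -271.84, -271,419,475, 565, 654, 971]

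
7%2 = 1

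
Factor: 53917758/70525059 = 17972586/23508353 = 2^1 * 3^2*11^( - 1 )*419^1*2383^1*2137123^( -1 )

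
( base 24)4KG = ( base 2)101011110000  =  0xaf0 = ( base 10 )2800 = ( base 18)8ba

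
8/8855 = 8/8855 = 0.00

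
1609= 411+1198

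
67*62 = 4154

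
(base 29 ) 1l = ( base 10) 50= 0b110010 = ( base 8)62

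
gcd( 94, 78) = 2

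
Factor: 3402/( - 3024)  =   - 2^(  -  3)*3^2= -9/8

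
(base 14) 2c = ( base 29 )1b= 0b101000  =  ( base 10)40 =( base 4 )220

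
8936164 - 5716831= 3219333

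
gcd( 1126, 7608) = 2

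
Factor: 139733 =11^1 * 12703^1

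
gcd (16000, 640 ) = 640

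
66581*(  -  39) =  - 2596659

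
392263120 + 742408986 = 1134672106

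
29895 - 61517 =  - 31622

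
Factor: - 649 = - 11^1*59^1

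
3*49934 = 149802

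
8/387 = 8/387 = 0.02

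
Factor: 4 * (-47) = -2^2*47^1 = - 188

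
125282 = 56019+69263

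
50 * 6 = 300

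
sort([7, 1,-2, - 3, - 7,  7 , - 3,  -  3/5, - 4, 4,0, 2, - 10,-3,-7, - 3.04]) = [-10, - 7, - 7, - 4, - 3.04, - 3 , - 3, - 3, - 2, - 3/5, 0, 1, 2 , 4,7, 7]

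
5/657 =5/657= 0.01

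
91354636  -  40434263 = 50920373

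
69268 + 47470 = 116738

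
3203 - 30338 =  - 27135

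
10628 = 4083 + 6545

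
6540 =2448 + 4092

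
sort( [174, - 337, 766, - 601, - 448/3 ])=[ - 601 , - 337, - 448/3, 174,766] 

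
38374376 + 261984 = 38636360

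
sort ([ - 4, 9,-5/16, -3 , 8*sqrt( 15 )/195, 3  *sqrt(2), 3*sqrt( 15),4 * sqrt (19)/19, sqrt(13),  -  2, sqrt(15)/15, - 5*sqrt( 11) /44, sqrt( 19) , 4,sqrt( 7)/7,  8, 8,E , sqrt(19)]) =[-4, - 3, - 2,-5 * sqrt( 11)/44, - 5/16,8*sqrt( 15 ) /195,sqrt( 15)/15, sqrt( 7)/7, 4*  sqrt( 19) /19,E, sqrt( 13 ), 4, 3*sqrt(2), sqrt( 19), sqrt( 19), 8 , 8,  9, 3* sqrt(15 )]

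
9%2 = 1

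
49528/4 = 12382 = 12382.00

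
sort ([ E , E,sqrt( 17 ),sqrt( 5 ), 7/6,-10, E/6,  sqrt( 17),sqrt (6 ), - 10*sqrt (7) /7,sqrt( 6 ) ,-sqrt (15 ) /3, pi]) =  [- 10, - 10*sqrt( 7 ) /7, - sqrt( 15)/3, E/6,7/6,sqrt( 5 ),sqrt (6), sqrt(6),E,E,  pi, sqrt(17),sqrt(17 )]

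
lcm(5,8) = 40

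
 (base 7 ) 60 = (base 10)42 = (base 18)26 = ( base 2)101010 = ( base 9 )46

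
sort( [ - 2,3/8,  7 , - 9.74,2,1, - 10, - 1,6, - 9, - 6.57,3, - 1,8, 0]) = [ - 10,-9.74, - 9, - 6.57,  -  2, - 1, - 1,0 , 3/8,1,2, 3,6,7, 8 ] 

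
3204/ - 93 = - 35 + 17/31 = - 34.45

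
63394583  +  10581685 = 73976268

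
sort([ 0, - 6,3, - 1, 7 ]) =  [ - 6, - 1,0, 3, 7]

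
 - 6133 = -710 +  - 5423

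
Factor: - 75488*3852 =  - 2^7*3^2 * 7^1*107^1 * 337^1 = - 290779776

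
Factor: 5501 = 5501^1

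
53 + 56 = 109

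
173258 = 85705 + 87553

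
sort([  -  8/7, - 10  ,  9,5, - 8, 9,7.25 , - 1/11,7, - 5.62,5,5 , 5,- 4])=[ - 10, - 8, - 5.62, - 4, - 8/7, - 1/11,5, 5,5,5,  7,7.25,9,  9]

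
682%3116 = 682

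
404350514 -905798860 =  - 501448346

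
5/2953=5/2953=0.00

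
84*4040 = 339360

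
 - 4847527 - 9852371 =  - 14699898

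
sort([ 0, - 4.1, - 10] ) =[ - 10,  -  4.1,0]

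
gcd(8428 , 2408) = 1204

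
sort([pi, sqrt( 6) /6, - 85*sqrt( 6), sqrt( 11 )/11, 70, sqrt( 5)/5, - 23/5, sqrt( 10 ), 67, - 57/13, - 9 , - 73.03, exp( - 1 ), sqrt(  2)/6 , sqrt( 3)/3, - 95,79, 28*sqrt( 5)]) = [ - 85 * sqrt(6 ), - 95, - 73.03, - 9,-23/5, - 57/13,sqrt(2) /6, sqrt( 11)/11,  exp ( - 1), sqrt( 6 ) /6,sqrt(5) /5, sqrt ( 3) /3,pi, sqrt( 10), 28*sqrt( 5),67,  70,  79 ] 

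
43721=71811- 28090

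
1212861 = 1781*681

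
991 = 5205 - 4214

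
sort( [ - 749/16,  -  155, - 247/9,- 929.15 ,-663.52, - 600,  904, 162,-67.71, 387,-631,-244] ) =[ - 929.15, - 663.52,  -  631, - 600 ,  -  244, - 155, - 67.71, - 749/16, - 247/9 , 162,387, 904 ] 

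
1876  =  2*938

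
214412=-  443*( - 484)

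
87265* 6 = 523590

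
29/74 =29/74 = 0.39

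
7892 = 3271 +4621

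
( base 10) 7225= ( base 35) 5vf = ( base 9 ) 10817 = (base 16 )1C39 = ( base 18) 1457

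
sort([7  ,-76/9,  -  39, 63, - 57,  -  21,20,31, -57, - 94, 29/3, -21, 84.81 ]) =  [ - 94, - 57, -57,-39,  -  21, - 21, - 76/9,7, 29/3,20,31, 63, 84.81]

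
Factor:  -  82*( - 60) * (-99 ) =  - 487080=- 2^3*3^3 * 5^1*11^1*41^1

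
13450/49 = 13450/49 =274.49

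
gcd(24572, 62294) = 2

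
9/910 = 9/910=0.01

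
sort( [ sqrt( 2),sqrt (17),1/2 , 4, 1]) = [1/2,1,sqrt(2),  4, sqrt(17 ) ]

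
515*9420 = 4851300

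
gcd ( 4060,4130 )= 70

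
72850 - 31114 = 41736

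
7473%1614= 1017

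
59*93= 5487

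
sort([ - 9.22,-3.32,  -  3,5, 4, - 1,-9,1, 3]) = [  -  9.22, - 9,  -  3.32, - 3, - 1,1, 3, 4, 5] 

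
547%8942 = 547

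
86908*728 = 63269024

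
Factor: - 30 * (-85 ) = 2^1 * 3^1*5^2*17^1  =  2550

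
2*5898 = 11796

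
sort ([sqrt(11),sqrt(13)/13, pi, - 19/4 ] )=[ - 19/4,sqrt(13)/13,pi,sqrt(11) ]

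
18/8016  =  3/1336=0.00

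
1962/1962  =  1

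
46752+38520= 85272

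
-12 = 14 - 26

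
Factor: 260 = 2^2*5^1*13^1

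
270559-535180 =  - 264621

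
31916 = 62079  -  30163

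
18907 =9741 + 9166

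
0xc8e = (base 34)2QI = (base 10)3214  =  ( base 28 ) 42M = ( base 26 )4JG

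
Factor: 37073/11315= 5^(-1 )*31^ ( - 1 )*73^(  -  1)*131^1*283^1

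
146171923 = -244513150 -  - 390685073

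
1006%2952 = 1006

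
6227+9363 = 15590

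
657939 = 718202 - 60263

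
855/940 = 171/188 = 0.91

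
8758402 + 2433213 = 11191615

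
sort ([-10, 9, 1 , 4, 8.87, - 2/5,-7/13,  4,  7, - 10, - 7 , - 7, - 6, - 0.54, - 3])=[ - 10,-10, - 7, - 7, - 6, - 3, - 0.54, - 7/13, - 2/5,  1, 4,4, 7, 8.87 , 9 ]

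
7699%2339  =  682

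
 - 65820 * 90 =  - 5923800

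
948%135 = 3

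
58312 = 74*788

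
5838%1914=96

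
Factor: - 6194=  - 2^1*19^1*163^1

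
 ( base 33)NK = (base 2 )1100001011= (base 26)13P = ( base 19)230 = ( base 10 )779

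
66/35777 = 66/35777 = 0.00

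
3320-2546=774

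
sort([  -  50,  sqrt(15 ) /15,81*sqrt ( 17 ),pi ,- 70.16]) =[ - 70.16,-50,sqrt ( 15 )/15,pi , 81*sqrt( 17 )]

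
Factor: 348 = 2^2*3^1*29^1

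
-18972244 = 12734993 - 31707237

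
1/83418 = 1/83418 = 0.00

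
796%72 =4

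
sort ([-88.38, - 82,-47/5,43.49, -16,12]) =[ - 88.38,- 82,-16,  -  47/5,12,43.49] 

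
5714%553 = 184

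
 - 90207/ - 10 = 9020+7/10 = 9020.70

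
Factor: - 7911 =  - 3^3*293^1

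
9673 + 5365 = 15038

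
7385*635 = 4689475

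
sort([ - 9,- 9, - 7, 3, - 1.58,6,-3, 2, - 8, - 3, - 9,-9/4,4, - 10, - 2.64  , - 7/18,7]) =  [ - 10, - 9, - 9, - 9, - 8, - 7, - 3, - 3, - 2.64, - 9/4,  -  1.58, - 7/18,2,3,  4, 6, 7 ]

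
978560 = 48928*20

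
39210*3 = 117630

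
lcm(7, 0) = 0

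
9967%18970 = 9967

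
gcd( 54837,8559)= 27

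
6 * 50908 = 305448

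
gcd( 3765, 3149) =1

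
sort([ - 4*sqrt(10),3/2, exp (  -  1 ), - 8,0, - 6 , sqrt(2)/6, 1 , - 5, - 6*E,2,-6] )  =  [ - 6 * E ,- 4*sqrt(10 ),-8, - 6 ,-6,  -  5,0,sqrt(2 ) /6,exp(-1) , 1 , 3/2 , 2 ]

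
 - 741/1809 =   -  247/603  =  - 0.41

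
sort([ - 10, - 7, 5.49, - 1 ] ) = [ - 10, - 7, - 1,5.49]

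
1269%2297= 1269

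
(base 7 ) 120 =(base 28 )27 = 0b111111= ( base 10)63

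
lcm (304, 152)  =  304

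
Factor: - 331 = - 331^1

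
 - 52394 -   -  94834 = 42440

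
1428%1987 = 1428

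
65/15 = 4 +1/3= 4.33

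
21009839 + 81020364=102030203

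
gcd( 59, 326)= 1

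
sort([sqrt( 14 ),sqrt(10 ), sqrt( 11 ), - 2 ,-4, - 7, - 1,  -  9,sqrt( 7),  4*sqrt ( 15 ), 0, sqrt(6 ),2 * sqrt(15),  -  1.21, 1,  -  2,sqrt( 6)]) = [ - 9  , - 7, - 4, - 2 , - 2, - 1.21, - 1,  0, 1, sqrt( 6), sqrt(6 ),  sqrt ( 7), sqrt( 10 ), sqrt(11 ),sqrt( 14 ), 2 *sqrt(15 ),4 * sqrt(15 )]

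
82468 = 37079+45389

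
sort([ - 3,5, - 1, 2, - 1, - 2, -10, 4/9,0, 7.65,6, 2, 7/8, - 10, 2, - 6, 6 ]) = [- 10, -10,  -  6,  -  3, - 2, - 1, - 1, 0,  4/9, 7/8, 2,2, 2,5,6,6, 7.65 ]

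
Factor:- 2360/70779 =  - 2^3*3^(-1)*5^1*59^1* 23593^ (- 1 ) 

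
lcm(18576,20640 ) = 185760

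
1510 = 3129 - 1619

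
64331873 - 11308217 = 53023656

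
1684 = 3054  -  1370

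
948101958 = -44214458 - -992316416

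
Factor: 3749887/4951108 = 2^( - 2 )*257^1*937^( - 1) * 1321^ (-1)*14591^1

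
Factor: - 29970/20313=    - 90/61 = -2^1*3^2*5^1*61^( - 1 ) 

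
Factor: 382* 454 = 173428=   2^2 *191^1*227^1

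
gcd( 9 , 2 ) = 1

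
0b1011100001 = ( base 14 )3A9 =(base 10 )737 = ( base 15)342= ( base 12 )515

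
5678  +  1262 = 6940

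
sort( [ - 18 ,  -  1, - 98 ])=[ - 98, - 18, - 1]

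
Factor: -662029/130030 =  - 2^( - 1 )*5^( - 1)  *  13003^( - 1) *662029^1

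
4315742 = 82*52631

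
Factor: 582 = 2^1*3^1*97^1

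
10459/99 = 10459/99 = 105.65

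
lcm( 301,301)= 301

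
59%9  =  5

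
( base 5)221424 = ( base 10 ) 7739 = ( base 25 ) c9e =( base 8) 17073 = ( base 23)EEB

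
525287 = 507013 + 18274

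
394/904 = 197/452 = 0.44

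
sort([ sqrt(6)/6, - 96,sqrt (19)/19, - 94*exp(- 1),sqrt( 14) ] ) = [ - 96, - 94*exp( - 1 ), sqrt( 19) /19,sqrt(6) /6,sqrt( 14 )]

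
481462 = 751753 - 270291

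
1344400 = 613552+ 730848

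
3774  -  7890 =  - 4116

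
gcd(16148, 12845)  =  367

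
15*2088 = 31320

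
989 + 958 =1947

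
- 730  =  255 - 985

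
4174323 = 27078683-22904360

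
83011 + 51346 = 134357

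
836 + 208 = 1044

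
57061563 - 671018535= - 613956972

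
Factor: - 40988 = -2^2*10247^1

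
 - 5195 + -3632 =  -  8827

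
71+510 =581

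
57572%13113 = 5120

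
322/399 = 46/57 =0.81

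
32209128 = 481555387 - 449346259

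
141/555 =47/185 = 0.25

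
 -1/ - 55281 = 1/55281 = 0.00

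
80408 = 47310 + 33098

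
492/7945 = 492/7945 = 0.06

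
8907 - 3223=5684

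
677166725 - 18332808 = 658833917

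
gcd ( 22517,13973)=89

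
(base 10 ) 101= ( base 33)32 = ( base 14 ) 73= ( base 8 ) 145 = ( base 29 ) 3E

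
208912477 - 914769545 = -705857068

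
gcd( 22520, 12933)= 1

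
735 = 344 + 391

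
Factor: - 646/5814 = -3^ ( - 2 ) = - 1/9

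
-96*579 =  - 55584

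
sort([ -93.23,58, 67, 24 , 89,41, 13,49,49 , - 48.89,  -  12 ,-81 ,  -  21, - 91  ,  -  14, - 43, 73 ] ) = [ - 93.23, - 91,-81, - 48.89, - 43, - 21, - 14, - 12,13,24, 41, 49,49,58,67,73,89 ]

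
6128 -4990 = 1138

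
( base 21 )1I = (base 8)47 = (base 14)2b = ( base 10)39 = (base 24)1F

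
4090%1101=787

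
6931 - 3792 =3139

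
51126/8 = 25563/4  =  6390.75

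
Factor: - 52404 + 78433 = 26029^1 = 26029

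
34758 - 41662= -6904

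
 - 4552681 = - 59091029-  - 54538348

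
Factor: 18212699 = 1301^1*13999^1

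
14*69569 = 973966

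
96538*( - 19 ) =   -  1834222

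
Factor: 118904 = 2^3*89^1*167^1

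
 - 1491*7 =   -  10437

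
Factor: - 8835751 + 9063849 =228098 = 2^1*13^1*31^1*283^1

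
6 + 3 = 9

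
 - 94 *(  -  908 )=85352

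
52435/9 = 52435/9 = 5826.11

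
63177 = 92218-29041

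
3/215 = 3/215 =0.01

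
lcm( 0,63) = 0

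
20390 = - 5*(-4078)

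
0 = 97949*0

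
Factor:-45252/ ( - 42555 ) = 2^2*3^2*5^( - 1 ) *419^1 *2837^( - 1) = 15084/14185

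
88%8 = 0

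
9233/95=9233/95 = 97.19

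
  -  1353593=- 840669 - 512924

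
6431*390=2508090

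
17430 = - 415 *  ( - 42) 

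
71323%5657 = 3439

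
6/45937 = 6/45937 =0.00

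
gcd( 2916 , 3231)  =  9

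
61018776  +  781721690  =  842740466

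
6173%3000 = 173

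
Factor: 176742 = 2^1*3^4*1091^1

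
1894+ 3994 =5888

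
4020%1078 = 786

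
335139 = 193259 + 141880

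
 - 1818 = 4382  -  6200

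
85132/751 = 113 + 269/751 = 113.36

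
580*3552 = 2060160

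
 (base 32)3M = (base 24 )4m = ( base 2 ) 1110110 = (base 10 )118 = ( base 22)58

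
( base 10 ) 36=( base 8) 44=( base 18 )20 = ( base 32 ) 14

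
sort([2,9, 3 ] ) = [2, 3, 9]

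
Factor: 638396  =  2^2*11^2 * 1319^1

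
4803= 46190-41387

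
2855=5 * 571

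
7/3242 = 7/3242 =0.00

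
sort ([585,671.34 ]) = [585, 671.34]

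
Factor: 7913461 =7913461^1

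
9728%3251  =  3226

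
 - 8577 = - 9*953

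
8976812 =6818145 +2158667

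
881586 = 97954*9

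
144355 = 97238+47117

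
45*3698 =166410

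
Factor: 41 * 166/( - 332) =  - 41/2 = - 2^ ( - 1 ) * 41^1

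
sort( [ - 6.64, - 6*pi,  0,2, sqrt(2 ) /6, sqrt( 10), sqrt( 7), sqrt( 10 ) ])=[ - 6*pi, -6.64,0,sqrt( 2 )/6, 2, sqrt(7 ), sqrt(10), sqrt( 10)] 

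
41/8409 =41/8409 = 0.00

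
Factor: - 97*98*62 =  - 589372 = - 2^2*7^2*31^1*97^1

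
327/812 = 327/812=0.40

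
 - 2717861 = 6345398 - 9063259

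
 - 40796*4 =  -  163184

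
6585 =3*2195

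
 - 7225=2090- 9315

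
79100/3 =26366 + 2/3 = 26366.67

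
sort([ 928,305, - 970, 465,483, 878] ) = [ - 970, 305, 465,483, 878, 928 ] 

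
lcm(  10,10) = 10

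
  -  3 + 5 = 2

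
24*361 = 8664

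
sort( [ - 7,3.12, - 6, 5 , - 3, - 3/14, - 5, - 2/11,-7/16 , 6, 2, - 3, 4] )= [ - 7, - 6,-5,-3 , - 3, - 7/16,- 3/14, - 2/11,  2 , 3.12,4 , 5,6]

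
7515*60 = 450900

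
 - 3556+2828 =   -  728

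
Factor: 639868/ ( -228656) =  - 347/124= - 2^(  -  2 )*31^( - 1)*347^1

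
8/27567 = 8/27567= 0.00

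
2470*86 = 212420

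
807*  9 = 7263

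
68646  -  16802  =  51844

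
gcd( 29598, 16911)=3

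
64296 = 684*94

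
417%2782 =417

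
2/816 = 1/408 = 0.00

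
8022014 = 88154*91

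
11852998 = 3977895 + 7875103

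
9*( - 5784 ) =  - 52056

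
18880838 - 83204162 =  - 64323324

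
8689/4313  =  8689/4313  =  2.01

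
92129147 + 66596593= 158725740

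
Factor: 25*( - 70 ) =-2^1*5^3*7^1 = - 1750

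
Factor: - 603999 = -3^2 * 11^1*6101^1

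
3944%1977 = 1967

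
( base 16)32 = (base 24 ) 22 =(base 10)50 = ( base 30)1K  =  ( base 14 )38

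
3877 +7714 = 11591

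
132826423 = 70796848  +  62029575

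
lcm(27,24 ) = 216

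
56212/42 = 1338 + 8/21 = 1338.38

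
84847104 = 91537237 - 6690133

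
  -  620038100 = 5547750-625585850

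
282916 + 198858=481774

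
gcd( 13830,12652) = 2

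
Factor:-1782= -2^1*3^4*11^1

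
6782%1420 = 1102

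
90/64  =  1+13/32=1.41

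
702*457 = 320814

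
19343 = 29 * 667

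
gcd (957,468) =3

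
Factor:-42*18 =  - 756 = - 2^2*3^3*7^1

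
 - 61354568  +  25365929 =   -  35988639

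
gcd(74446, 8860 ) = 2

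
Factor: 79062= 2^1*3^1*13177^1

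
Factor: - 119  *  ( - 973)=115787 = 7^2*17^1*139^1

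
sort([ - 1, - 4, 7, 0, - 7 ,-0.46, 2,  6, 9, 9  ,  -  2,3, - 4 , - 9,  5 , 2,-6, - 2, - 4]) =[-9, - 7,-6,  -  4, - 4, - 4,-2, -2, -1 , - 0.46,0, 2,2,3,5, 6,7, 9, 9] 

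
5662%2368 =926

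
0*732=0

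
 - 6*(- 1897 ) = 11382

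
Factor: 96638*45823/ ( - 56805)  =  -2^1*3^( - 1 ) * 5^(-1)*7^( - 1)*211^1*229^1*541^(-1)*45823^1 = -4428243074/56805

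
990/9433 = 990/9433= 0.10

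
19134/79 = 242 + 16/79 = 242.20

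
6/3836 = 3/1918= 0.00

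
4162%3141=1021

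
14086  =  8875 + 5211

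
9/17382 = 3/5794 = 0.00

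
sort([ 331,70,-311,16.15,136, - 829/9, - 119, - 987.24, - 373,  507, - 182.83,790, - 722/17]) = [  -  987.24, - 373, - 311, - 182.83 , - 119, - 829/9, - 722/17,16.15, 70, 136, 331, 507,790 ]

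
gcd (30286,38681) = 1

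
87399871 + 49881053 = 137280924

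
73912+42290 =116202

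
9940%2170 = 1260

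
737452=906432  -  168980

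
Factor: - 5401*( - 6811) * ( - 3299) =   -  7^2*11^1*139^1 * 491^1 * 3299^1 = - 121357710089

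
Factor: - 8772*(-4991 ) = 43781052 = 2^2*3^1*7^1*17^1*23^1 * 31^1 * 43^1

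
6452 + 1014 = 7466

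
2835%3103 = 2835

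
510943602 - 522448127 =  - 11504525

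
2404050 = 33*72850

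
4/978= 2/489 = 0.00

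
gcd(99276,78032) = 4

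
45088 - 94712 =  - 49624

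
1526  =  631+895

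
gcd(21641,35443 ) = 67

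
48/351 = 16/117 = 0.14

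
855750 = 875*978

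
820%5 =0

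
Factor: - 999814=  -2^1*37^1*59^1 * 229^1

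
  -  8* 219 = - 1752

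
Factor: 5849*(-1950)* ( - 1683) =2^1 *3^3  *5^2 * 11^1 * 13^1*17^1*5849^1 = 19195540650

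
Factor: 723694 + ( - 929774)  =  -206080  =  -2^8*5^1*7^1*23^1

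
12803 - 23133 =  - 10330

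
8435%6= 5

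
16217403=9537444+6679959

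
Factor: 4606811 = 11^1*73^1 * 5737^1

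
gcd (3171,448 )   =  7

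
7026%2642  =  1742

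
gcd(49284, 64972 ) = 148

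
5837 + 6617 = 12454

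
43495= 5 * 8699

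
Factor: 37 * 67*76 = 188404 = 2^2*19^1* 37^1*67^1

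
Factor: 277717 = 11^1*25247^1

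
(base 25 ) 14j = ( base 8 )1350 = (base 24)170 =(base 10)744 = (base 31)o0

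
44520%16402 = 11716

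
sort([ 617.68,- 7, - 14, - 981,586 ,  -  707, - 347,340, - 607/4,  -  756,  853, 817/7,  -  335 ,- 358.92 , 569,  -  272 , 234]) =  [-981, - 756,  -  707,  -  358.92,-347,  -  335, -272, - 607/4, - 14,  -  7,817/7 , 234 , 340,569,586,617.68, 853] 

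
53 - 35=18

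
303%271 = 32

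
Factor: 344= 2^3*43^1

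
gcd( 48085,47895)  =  5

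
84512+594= 85106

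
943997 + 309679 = 1253676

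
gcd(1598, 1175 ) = 47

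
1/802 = 1/802 = 0.00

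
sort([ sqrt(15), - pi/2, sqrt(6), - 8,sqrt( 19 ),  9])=[ - 8, - pi/2, sqrt(6), sqrt( 15),sqrt( 19 ),9]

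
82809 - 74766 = 8043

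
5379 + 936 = 6315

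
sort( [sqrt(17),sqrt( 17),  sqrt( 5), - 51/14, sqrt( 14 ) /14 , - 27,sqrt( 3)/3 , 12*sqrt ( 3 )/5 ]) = [ - 27, - 51/14, sqrt( 14)/14 , sqrt(3 ) /3,sqrt(5), sqrt( 17 ), sqrt( 17 ),12*sqrt (3) /5]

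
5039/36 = 5039/36 = 139.97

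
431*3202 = 1380062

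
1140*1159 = 1321260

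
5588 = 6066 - 478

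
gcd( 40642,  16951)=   1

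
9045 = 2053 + 6992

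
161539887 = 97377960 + 64161927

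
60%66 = 60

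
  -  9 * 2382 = - 21438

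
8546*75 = 640950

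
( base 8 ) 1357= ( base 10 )751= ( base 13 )45A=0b1011101111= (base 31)o7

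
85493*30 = 2564790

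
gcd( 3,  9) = 3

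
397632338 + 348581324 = 746213662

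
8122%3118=1886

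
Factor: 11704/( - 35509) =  - 2^3*7^1 * 11^1*19^1*35509^( - 1 )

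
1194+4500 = 5694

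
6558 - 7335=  - 777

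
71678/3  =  71678/3 = 23892.67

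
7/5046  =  7/5046  =  0.00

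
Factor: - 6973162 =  - 2^1 *7^1* 17^1*83^1*353^1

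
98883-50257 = 48626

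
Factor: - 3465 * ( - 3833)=13281345 =3^2*5^1*7^1*11^1*3833^1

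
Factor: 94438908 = 2^2*3^2  *  41^1 * 109^1 * 587^1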